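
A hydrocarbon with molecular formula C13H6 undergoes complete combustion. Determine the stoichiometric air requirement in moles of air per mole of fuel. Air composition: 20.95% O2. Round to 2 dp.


Balanced combustion: C13H6 + 14.5 O2 -> 13 CO2 + 3 H2O
O2 needed = C + H/4 = 13 + 6/4 = 14.50 moles
Air moles = O2 / 0.2095 = 14.50 / 0.2095 = 69.21 moles air


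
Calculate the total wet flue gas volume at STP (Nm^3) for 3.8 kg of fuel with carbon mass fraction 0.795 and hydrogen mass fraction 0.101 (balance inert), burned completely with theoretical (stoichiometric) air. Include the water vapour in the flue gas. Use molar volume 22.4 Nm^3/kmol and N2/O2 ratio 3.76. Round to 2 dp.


Per kg fuel: CO2 = (C/12 kmol)*22.4 = (0.795/12)*22.4 = 1.48400 Nm^3
Per kg fuel: H2O = (H/2 kmol)*22.4 = (0.101/2)*22.4 = 1.13120 Nm^3
O2 needed per kg fuel = C/12 + H/4 = 0.795/12 + 0.101/4 = 0.09150000 kmol
Per kg fuel: N2 = O2*3.76*22.4 = 0.09150000*3.76*22.4 = 7.70650 Nm^3
Total per kg = 1.48400 + 1.13120 + 7.70650 = 10.32170 Nm^3
Total = 10.32170 * 3.8 = 39.22 Nm^3


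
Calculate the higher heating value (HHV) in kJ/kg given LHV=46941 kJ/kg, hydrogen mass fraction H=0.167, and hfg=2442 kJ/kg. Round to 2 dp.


HHV = LHV + hfg * 9 * H
Water addition = 2442 * 9 * 0.167 = 3670.326 kJ/kg
HHV = 46941 + 3670.326 = 50611.33 kJ/kg


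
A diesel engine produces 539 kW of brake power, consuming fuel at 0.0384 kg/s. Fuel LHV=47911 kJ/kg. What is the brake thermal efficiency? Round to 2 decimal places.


eta_BTE = (BP / (mf * LHV)) * 100
Denominator = 0.0384 * 47911 = 1839.7824 kW
eta_BTE = (539 / 1839.7824) * 100 = 29.30%


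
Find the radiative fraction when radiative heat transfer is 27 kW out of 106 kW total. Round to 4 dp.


f_rad = Q_rad / Q_total
f_rad = 27 / 106 = 0.2547


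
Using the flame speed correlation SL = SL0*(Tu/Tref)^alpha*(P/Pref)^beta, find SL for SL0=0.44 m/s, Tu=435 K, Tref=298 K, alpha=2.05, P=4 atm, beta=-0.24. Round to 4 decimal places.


SL = SL0 * (Tu/Tref)^alpha * (P/Pref)^beta
T ratio = 435/298 = 1.45973154
(T ratio)^alpha = 1.45973154^2.05 = 2.171499
(P/Pref)^beta = 4^(-0.24) = 0.716978
SL = 0.44 * 2.171499 * 0.716978 = 0.6850 m/s


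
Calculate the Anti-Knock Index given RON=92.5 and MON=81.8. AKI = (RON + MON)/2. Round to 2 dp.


AKI = (RON + MON) / 2
AKI = (92.5 + 81.8) / 2
AKI = 174.3 / 2 = 87.15


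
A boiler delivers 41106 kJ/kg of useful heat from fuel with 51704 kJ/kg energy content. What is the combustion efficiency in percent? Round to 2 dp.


Efficiency = (Q_useful / Q_fuel) * 100
Efficiency = (41106 / 51704) * 100
Efficiency = 0.7950 * 100 = 79.50%


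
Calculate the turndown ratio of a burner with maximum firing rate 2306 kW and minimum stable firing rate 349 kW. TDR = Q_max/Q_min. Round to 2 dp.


TDR = Q_max / Q_min
TDR = 2306 / 349 = 6.61


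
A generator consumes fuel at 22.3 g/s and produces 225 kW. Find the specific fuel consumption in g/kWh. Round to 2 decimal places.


SFC = (mf / BP) * 3600
Rate = 22.3 / 225 = 0.099111 g/(s*kW)
SFC = 0.099111 * 3600 = 356.80 g/kWh


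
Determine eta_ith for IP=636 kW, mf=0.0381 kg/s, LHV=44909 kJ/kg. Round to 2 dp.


eta_ith = (IP / (mf * LHV)) * 100
Denominator = 0.0381 * 44909 = 1711.0329 kW
eta_ith = (636 / 1711.0329) * 100 = 37.17%


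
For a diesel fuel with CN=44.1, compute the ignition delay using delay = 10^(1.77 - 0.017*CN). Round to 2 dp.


delay = 10^(1.77 - 0.017*CN)
Exponent = 1.77 - 0.017*44.1 = 1.0203
delay = 10^1.0203 = 10.48 ms


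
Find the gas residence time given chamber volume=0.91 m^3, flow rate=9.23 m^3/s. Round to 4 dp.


tau = V / Q_flow
tau = 0.91 / 9.23 = 0.0986 s


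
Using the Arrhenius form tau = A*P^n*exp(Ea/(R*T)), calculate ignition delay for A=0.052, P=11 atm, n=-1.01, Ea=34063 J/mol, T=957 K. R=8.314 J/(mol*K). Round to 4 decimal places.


tau = A * P^n * exp(Ea/(R*T))
P^n = 11^(-1.01) = 0.08875511
Ea/(R*T) = 34063/(8.314*957) = 4.281155
exp(Ea/(R*T)) = 72.323915
tau = 0.052 * 0.08875511 * 72.323915 = 0.3338 ms


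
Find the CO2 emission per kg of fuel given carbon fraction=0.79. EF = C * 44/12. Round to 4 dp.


EF = C_frac * (M_CO2 / M_C)
EF = 0.79 * (44/12)
EF = 0.79 * 3.666667 = 2.8967 kg_CO2/kg_fuel


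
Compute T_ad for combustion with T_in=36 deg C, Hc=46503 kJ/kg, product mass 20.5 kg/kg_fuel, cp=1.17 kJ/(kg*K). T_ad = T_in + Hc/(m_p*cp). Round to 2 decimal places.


T_ad = T_in + Hc / (m_p * cp)
Denominator = 20.5 * 1.17 = 23.9850
Temperature rise = 46503 / 23.9850 = 1938.84 K
T_ad = 36 + 1938.84 = 1974.84 deg C


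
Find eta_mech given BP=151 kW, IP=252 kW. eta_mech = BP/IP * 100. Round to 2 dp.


eta_mech = (BP / IP) * 100
Ratio = 151 / 252 = 0.5992
eta_mech = 0.5992 * 100 = 59.92%


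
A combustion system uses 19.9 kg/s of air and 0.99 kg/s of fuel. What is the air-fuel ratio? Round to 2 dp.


AFR = m_air / m_fuel
AFR = 19.9 / 0.99 = 20.10


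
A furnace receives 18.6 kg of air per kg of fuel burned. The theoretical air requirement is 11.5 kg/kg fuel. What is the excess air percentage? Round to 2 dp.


Excess air = actual - stoichiometric = 18.6 - 11.5 = 7.10 kg/kg fuel
Excess air % = (excess / stoich) * 100 = (7.10 / 11.5) * 100 = 61.74%


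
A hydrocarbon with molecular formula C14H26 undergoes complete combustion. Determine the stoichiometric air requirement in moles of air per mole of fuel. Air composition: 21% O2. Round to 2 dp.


Balanced combustion: C14H26 + 20.5 O2 -> 14 CO2 + 13 H2O
O2 needed = C + H/4 = 14 + 26/4 = 20.50 moles
Air moles = O2 / 0.21 = 20.50 / 0.21 = 97.62 moles air


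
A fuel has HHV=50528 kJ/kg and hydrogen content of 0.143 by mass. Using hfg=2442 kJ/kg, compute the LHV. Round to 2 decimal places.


LHV = HHV - hfg * 9 * H
Water correction = 2442 * 9 * 0.143 = 3142.854 kJ/kg
LHV = 50528 - 3142.854 = 47385.15 kJ/kg


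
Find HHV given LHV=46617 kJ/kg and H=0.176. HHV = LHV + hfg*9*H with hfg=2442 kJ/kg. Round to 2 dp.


HHV = LHV + hfg * 9 * H
Water addition = 2442 * 9 * 0.176 = 3868.128 kJ/kg
HHV = 46617 + 3868.128 = 50485.13 kJ/kg


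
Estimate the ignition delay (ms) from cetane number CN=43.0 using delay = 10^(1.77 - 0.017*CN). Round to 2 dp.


delay = 10^(1.77 - 0.017*CN)
Exponent = 1.77 - 0.017*43.0 = 1.0390
delay = 10^1.0390 = 10.94 ms


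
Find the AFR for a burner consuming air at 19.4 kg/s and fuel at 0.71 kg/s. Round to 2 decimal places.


AFR = m_air / m_fuel
AFR = 19.4 / 0.71 = 27.32


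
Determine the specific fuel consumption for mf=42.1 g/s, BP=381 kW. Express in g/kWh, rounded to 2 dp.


SFC = (mf / BP) * 3600
Rate = 42.1 / 381 = 0.110499 g/(s*kW)
SFC = 0.110499 * 3600 = 397.80 g/kWh


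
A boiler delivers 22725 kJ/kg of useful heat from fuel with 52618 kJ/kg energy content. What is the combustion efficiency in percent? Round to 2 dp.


Efficiency = (Q_useful / Q_fuel) * 100
Efficiency = (22725 / 52618) * 100
Efficiency = 0.4319 * 100 = 43.19%


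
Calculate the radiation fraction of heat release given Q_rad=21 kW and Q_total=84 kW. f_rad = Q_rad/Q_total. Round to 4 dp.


f_rad = Q_rad / Q_total
f_rad = 21 / 84 = 0.2500


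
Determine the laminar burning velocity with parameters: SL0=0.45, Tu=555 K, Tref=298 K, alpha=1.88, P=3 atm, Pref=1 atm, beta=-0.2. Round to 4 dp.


SL = SL0 * (Tu/Tref)^alpha * (P/Pref)^beta
T ratio = 555/298 = 1.86241611
(T ratio)^alpha = 1.86241611^1.88 = 3.219172
(P/Pref)^beta = 3^(-0.2) = 0.802742
SL = 0.45 * 3.219172 * 0.802742 = 1.1629 m/s


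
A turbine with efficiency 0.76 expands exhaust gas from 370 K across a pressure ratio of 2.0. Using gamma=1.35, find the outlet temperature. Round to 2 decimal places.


T_out = T_in * (1 - eta * (1 - PR^(-(gamma-1)/gamma)))
Exponent = -(1.35-1)/1.35 = -0.25925926
PR^exp = 2.0^(-0.25925926) = 0.83551680
Factor = 1 - 0.76*(1 - 0.83551680) = 0.87499277
T_out = 370 * 0.87499277 = 323.75 K


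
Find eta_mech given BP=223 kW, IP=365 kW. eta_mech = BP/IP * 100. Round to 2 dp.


eta_mech = (BP / IP) * 100
Ratio = 223 / 365 = 0.6110
eta_mech = 0.6110 * 100 = 61.10%


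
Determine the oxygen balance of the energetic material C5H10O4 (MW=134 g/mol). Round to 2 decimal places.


OB = -1600 * (2C + H/2 - O) / MW
Inner = 2*5 + 10/2 - 4 = 11.00
OB = -1600 * 11.00 / 134 = -131.34%


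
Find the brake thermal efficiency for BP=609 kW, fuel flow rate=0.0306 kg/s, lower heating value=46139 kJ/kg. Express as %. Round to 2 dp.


eta_BTE = (BP / (mf * LHV)) * 100
Denominator = 0.0306 * 46139 = 1411.8534 kW
eta_BTE = (609 / 1411.8534) * 100 = 43.13%


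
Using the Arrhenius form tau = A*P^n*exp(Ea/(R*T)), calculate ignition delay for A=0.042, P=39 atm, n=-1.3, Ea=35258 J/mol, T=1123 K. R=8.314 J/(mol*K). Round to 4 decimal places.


tau = A * P^n * exp(Ea/(R*T))
P^n = 39^(-1.3) = 0.00854311
Ea/(R*T) = 35258/(8.314*1123) = 3.776312
exp(Ea/(R*T)) = 43.654757
tau = 0.042 * 0.00854311 * 43.654757 = 0.0157 ms


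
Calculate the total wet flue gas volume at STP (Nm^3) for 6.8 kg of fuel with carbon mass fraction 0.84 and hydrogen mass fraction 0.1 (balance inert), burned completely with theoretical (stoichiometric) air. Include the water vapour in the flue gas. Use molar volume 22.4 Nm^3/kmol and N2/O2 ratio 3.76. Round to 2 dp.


Per kg fuel: CO2 = (C/12 kmol)*22.4 = (0.84/12)*22.4 = 1.56800 Nm^3
Per kg fuel: H2O = (H/2 kmol)*22.4 = (0.1/2)*22.4 = 1.12000 Nm^3
O2 needed per kg fuel = C/12 + H/4 = 0.84/12 + 0.1/4 = 0.09500000 kmol
Per kg fuel: N2 = O2*3.76*22.4 = 0.09500000*3.76*22.4 = 8.00128 Nm^3
Total per kg = 1.56800 + 1.12000 + 8.00128 = 10.68928 Nm^3
Total = 10.68928 * 6.8 = 72.69 Nm^3


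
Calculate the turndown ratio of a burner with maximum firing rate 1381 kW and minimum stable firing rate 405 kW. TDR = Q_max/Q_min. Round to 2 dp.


TDR = Q_max / Q_min
TDR = 1381 / 405 = 3.41


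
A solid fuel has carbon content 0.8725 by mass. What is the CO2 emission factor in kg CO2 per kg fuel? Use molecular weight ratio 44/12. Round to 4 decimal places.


EF = C_frac * (M_CO2 / M_C)
EF = 0.8725 * (44/12)
EF = 0.8725 * 3.666667 = 3.1992 kg_CO2/kg_fuel


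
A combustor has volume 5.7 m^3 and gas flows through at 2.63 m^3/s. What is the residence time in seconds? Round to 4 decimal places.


tau = V / Q_flow
tau = 5.7 / 2.63 = 2.1673 s


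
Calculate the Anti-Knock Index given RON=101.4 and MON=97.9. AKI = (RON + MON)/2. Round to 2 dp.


AKI = (RON + MON) / 2
AKI = (101.4 + 97.9) / 2
AKI = 199.3 / 2 = 99.65


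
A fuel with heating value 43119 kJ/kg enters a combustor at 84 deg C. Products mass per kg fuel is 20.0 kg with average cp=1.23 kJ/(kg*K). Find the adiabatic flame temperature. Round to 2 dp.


T_ad = T_in + Hc / (m_p * cp)
Denominator = 20.0 * 1.23 = 24.6000
Temperature rise = 43119 / 24.6000 = 1752.80 K
T_ad = 84 + 1752.80 = 1836.80 deg C


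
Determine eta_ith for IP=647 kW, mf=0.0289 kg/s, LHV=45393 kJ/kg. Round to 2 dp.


eta_ith = (IP / (mf * LHV)) * 100
Denominator = 0.0289 * 45393 = 1311.8577 kW
eta_ith = (647 / 1311.8577) * 100 = 49.32%


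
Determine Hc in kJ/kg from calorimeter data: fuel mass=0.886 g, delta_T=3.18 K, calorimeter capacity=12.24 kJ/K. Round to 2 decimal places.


Hc = C_cal * delta_T / m_fuel
Q_released = 12.24 * 3.18 = 38.9232 kJ
m_fuel = 0.886 g = 0.886/1000 kg = 0.000886 kg
Hc = 38.9232 / 0.000886 = 43931.38 kJ/kg


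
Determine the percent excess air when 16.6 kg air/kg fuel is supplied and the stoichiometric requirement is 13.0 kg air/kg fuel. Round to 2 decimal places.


Excess air = actual - stoichiometric = 16.6 - 13.0 = 3.60 kg/kg fuel
Excess air % = (excess / stoich) * 100 = (3.60 / 13.0) * 100 = 27.69%


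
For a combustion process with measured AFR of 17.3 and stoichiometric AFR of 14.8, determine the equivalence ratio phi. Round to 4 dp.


phi = AFR_stoich / AFR_actual
phi = 14.8 / 17.3 = 0.8555


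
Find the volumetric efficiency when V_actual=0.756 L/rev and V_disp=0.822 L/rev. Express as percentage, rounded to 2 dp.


eta_v = (V_actual / V_disp) * 100
Ratio = 0.756 / 0.822 = 0.9197
eta_v = 0.9197 * 100 = 91.97%


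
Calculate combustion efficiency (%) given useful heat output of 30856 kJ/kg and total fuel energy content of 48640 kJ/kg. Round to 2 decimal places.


Efficiency = (Q_useful / Q_fuel) * 100
Efficiency = (30856 / 48640) * 100
Efficiency = 0.6344 * 100 = 63.44%


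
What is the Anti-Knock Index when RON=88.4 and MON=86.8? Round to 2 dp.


AKI = (RON + MON) / 2
AKI = (88.4 + 86.8) / 2
AKI = 175.2 / 2 = 87.60


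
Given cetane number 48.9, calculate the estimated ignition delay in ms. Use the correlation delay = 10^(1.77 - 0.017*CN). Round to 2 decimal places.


delay = 10^(1.77 - 0.017*CN)
Exponent = 1.77 - 0.017*48.9 = 0.9387
delay = 10^0.9387 = 8.68 ms


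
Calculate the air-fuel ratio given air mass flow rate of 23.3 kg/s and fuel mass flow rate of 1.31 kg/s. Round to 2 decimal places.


AFR = m_air / m_fuel
AFR = 23.3 / 1.31 = 17.79


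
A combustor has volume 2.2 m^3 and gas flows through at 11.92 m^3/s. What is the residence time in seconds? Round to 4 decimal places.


tau = V / Q_flow
tau = 2.2 / 11.92 = 0.1846 s


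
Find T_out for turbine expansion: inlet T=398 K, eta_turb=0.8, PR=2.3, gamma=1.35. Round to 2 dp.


T_out = T_in * (1 - eta * (1 - PR^(-(gamma-1)/gamma)))
Exponent = -(1.35-1)/1.35 = -0.25925926
PR^exp = 2.3^(-0.25925926) = 0.80578413
Factor = 1 - 0.8*(1 - 0.80578413) = 0.84462730
T_out = 398 * 0.84462730 = 336.16 K


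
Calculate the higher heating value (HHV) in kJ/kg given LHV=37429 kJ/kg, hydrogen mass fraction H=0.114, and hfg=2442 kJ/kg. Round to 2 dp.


HHV = LHV + hfg * 9 * H
Water addition = 2442 * 9 * 0.114 = 2505.492 kJ/kg
HHV = 37429 + 2505.492 = 39934.49 kJ/kg


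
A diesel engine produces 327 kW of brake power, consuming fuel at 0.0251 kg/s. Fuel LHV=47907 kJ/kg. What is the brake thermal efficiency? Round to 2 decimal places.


eta_BTE = (BP / (mf * LHV)) * 100
Denominator = 0.0251 * 47907 = 1202.4657 kW
eta_BTE = (327 / 1202.4657) * 100 = 27.19%


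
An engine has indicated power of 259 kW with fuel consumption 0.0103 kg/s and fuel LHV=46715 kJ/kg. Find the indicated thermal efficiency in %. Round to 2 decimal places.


eta_ith = (IP / (mf * LHV)) * 100
Denominator = 0.0103 * 46715 = 481.1645 kW
eta_ith = (259 / 481.1645) * 100 = 53.83%


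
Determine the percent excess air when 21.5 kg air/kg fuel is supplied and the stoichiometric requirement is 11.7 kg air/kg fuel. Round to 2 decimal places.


Excess air = actual - stoichiometric = 21.5 - 11.7 = 9.80 kg/kg fuel
Excess air % = (excess / stoich) * 100 = (9.80 / 11.7) * 100 = 83.76%


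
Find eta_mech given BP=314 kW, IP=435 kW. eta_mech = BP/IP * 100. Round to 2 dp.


eta_mech = (BP / IP) * 100
Ratio = 314 / 435 = 0.7218
eta_mech = 0.7218 * 100 = 72.18%


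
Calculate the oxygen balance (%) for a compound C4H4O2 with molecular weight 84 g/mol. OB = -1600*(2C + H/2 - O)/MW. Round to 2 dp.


OB = -1600 * (2C + H/2 - O) / MW
Inner = 2*4 + 4/2 - 2 = 8.00
OB = -1600 * 8.00 / 84 = -152.38%


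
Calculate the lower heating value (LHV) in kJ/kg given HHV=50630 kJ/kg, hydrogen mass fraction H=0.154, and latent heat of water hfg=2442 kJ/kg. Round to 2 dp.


LHV = HHV - hfg * 9 * H
Water correction = 2442 * 9 * 0.154 = 3384.612 kJ/kg
LHV = 50630 - 3384.612 = 47245.39 kJ/kg


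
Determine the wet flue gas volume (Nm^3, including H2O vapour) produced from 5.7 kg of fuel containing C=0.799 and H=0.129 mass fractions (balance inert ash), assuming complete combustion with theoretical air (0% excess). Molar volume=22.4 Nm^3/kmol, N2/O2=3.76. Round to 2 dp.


Per kg fuel: CO2 = (C/12 kmol)*22.4 = (0.799/12)*22.4 = 1.49147 Nm^3
Per kg fuel: H2O = (H/2 kmol)*22.4 = (0.129/2)*22.4 = 1.44480 Nm^3
O2 needed per kg fuel = C/12 + H/4 = 0.799/12 + 0.129/4 = 0.09883333 kmol
Per kg fuel: N2 = O2*3.76*22.4 = 0.09883333*3.76*22.4 = 8.32414 Nm^3
Total per kg = 1.49147 + 1.44480 + 8.32414 = 11.26041 Nm^3
Total = 11.26041 * 5.7 = 64.18 Nm^3


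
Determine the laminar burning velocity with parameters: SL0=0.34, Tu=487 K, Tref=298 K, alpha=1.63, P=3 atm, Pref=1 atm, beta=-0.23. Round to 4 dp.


SL = SL0 * (Tu/Tref)^alpha * (P/Pref)^beta
T ratio = 487/298 = 1.63422819
(T ratio)^alpha = 1.63422819^1.63 = 2.226895
(P/Pref)^beta = 3^(-0.23) = 0.776716
SL = 0.34 * 2.226895 * 0.776716 = 0.5881 m/s


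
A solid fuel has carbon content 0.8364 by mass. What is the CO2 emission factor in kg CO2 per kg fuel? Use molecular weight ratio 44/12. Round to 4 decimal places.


EF = C_frac * (M_CO2 / M_C)
EF = 0.8364 * (44/12)
EF = 0.8364 * 3.666667 = 3.0668 kg_CO2/kg_fuel


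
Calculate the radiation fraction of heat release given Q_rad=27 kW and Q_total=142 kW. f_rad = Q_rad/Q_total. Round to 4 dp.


f_rad = Q_rad / Q_total
f_rad = 27 / 142 = 0.1901


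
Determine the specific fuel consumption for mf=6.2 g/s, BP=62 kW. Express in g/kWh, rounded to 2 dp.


SFC = (mf / BP) * 3600
Rate = 6.2 / 62 = 0.100000 g/(s*kW)
SFC = 0.100000 * 3600 = 360.00 g/kWh


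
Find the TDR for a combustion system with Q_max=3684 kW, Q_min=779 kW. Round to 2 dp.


TDR = Q_max / Q_min
TDR = 3684 / 779 = 4.73


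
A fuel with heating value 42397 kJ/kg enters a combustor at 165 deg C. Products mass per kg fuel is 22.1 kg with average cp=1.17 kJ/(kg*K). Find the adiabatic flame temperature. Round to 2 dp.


T_ad = T_in + Hc / (m_p * cp)
Denominator = 22.1 * 1.17 = 25.8570
Temperature rise = 42397 / 25.8570 = 1639.67 K
T_ad = 165 + 1639.67 = 1804.67 deg C


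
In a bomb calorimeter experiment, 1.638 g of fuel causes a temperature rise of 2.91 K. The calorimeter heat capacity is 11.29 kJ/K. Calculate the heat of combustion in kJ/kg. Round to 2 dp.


Hc = C_cal * delta_T / m_fuel
Q_released = 11.29 * 2.91 = 32.8539 kJ
m_fuel = 1.638 g = 1.638/1000 kg = 0.001638 kg
Hc = 32.8539 / 0.001638 = 20057.33 kJ/kg


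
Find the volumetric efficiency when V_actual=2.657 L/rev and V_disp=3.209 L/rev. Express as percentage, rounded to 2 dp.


eta_v = (V_actual / V_disp) * 100
Ratio = 2.657 / 3.209 = 0.8280
eta_v = 0.8280 * 100 = 82.80%


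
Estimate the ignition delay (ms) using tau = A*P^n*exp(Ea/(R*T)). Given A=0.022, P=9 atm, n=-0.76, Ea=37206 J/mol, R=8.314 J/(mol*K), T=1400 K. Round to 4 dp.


tau = A * P^n * exp(Ea/(R*T))
P^n = 9^(-0.76) = 0.18826765
Ea/(R*T) = 37206/(8.314*1400) = 3.196502
exp(Ea/(R*T)) = 24.446855
tau = 0.022 * 0.18826765 * 24.446855 = 0.1013 ms


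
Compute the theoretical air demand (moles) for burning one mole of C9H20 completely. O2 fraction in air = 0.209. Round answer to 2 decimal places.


Balanced combustion: C9H20 + 14 O2 -> 9 CO2 + 10 H2O
O2 needed = C + H/4 = 9 + 20/4 = 14.00 moles
Air moles = O2 / 0.209 = 14.00 / 0.209 = 66.99 moles air


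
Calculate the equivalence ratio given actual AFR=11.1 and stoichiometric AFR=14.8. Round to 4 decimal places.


phi = AFR_stoich / AFR_actual
phi = 14.8 / 11.1 = 1.3333


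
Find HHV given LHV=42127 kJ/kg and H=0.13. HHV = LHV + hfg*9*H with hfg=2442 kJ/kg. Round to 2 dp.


HHV = LHV + hfg * 9 * H
Water addition = 2442 * 9 * 0.13 = 2857.140 kJ/kg
HHV = 42127 + 2857.140 = 44984.14 kJ/kg


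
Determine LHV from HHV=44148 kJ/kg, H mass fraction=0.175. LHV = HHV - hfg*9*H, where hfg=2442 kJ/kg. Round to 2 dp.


LHV = HHV - hfg * 9 * H
Water correction = 2442 * 9 * 0.175 = 3846.150 kJ/kg
LHV = 44148 - 3846.150 = 40301.85 kJ/kg


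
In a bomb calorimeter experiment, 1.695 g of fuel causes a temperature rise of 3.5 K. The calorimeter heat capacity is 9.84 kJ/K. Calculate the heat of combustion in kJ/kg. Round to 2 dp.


Hc = C_cal * delta_T / m_fuel
Q_released = 9.84 * 3.5 = 34.4400 kJ
m_fuel = 1.695 g = 1.695/1000 kg = 0.001695 kg
Hc = 34.4400 / 0.001695 = 20318.58 kJ/kg


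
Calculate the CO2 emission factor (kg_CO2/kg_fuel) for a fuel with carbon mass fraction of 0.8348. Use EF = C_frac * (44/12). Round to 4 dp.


EF = C_frac * (M_CO2 / M_C)
EF = 0.8348 * (44/12)
EF = 0.8348 * 3.666667 = 3.0609 kg_CO2/kg_fuel


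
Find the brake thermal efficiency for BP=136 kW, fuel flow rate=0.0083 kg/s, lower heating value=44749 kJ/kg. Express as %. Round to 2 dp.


eta_BTE = (BP / (mf * LHV)) * 100
Denominator = 0.0083 * 44749 = 371.4167 kW
eta_BTE = (136 / 371.4167) * 100 = 36.62%


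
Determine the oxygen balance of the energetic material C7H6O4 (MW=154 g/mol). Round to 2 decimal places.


OB = -1600 * (2C + H/2 - O) / MW
Inner = 2*7 + 6/2 - 4 = 13.00
OB = -1600 * 13.00 / 154 = -135.06%


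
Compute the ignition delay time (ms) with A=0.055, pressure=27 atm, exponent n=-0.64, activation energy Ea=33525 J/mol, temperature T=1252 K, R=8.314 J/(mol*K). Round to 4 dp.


tau = A * P^n * exp(Ea/(R*T))
P^n = 27^(-0.64) = 0.12131854
Ea/(R*T) = 33525/(8.314*1252) = 3.220731
exp(Ea/(R*T)) = 25.046419
tau = 0.055 * 0.12131854 * 25.046419 = 0.1671 ms


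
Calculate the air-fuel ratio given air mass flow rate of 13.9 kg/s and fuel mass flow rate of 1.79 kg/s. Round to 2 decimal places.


AFR = m_air / m_fuel
AFR = 13.9 / 1.79 = 7.77


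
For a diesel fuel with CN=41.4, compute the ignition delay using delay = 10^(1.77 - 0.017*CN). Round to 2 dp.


delay = 10^(1.77 - 0.017*CN)
Exponent = 1.77 - 0.017*41.4 = 1.0662
delay = 10^1.0662 = 11.65 ms


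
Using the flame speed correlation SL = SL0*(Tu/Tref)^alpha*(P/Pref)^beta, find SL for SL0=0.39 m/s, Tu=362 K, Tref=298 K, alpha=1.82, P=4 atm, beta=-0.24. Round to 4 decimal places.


SL = SL0 * (Tu/Tref)^alpha * (P/Pref)^beta
T ratio = 362/298 = 1.21476510
(T ratio)^alpha = 1.21476510^1.82 = 1.424872
(P/Pref)^beta = 4^(-0.24) = 0.716978
SL = 0.39 * 1.424872 * 0.716978 = 0.3984 m/s


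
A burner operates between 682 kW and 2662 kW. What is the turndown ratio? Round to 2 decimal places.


TDR = Q_max / Q_min
TDR = 2662 / 682 = 3.90


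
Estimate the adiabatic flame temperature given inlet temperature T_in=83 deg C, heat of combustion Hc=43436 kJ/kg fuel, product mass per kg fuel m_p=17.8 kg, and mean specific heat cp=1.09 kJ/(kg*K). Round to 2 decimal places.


T_ad = T_in + Hc / (m_p * cp)
Denominator = 17.8 * 1.09 = 19.4020
Temperature rise = 43436 / 19.4020 = 2238.74 K
T_ad = 83 + 2238.74 = 2321.74 deg C


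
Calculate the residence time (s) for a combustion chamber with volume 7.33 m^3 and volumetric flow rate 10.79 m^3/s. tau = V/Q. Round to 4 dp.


tau = V / Q_flow
tau = 7.33 / 10.79 = 0.6793 s


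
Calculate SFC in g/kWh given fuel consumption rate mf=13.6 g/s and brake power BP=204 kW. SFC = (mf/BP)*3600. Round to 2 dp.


SFC = (mf / BP) * 3600
Rate = 13.6 / 204 = 0.066667 g/(s*kW)
SFC = 0.066667 * 3600 = 240.00 g/kWh


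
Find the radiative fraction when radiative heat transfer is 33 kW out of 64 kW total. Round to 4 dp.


f_rad = Q_rad / Q_total
f_rad = 33 / 64 = 0.5156


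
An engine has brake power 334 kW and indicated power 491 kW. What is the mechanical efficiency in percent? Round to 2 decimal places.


eta_mech = (BP / IP) * 100
Ratio = 334 / 491 = 0.6802
eta_mech = 0.6802 * 100 = 68.02%


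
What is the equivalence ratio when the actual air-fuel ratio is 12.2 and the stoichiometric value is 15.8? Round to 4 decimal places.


phi = AFR_stoich / AFR_actual
phi = 15.8 / 12.2 = 1.2951


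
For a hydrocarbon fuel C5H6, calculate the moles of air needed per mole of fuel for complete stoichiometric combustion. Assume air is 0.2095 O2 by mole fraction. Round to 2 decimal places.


Balanced combustion: C5H6 + 6.5 O2 -> 5 CO2 + 3 H2O
O2 needed = C + H/4 = 5 + 6/4 = 6.50 moles
Air moles = O2 / 0.2095 = 6.50 / 0.2095 = 31.03 moles air


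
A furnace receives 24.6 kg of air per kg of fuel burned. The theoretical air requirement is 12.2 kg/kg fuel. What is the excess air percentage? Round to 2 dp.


Excess air = actual - stoichiometric = 24.6 - 12.2 = 12.40 kg/kg fuel
Excess air % = (excess / stoich) * 100 = (12.40 / 12.2) * 100 = 101.64%


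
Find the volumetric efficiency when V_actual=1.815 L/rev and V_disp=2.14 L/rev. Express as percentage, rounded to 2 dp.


eta_v = (V_actual / V_disp) * 100
Ratio = 1.815 / 2.14 = 0.8481
eta_v = 0.8481 * 100 = 84.81%


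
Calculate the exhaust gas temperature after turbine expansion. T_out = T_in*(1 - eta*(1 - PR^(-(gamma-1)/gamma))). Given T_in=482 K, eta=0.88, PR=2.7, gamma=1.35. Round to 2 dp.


T_out = T_in * (1 - eta * (1 - PR^(-(gamma-1)/gamma)))
Exponent = -(1.35-1)/1.35 = -0.25925926
PR^exp = 2.7^(-0.25925926) = 0.77297411
Factor = 1 - 0.88*(1 - 0.77297411) = 0.80021722
T_out = 482 * 0.80021722 = 385.70 K


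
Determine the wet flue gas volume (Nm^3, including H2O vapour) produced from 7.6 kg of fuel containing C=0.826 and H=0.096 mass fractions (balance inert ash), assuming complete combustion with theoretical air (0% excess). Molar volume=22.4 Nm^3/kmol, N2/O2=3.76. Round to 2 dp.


Per kg fuel: CO2 = (C/12 kmol)*22.4 = (0.826/12)*22.4 = 1.54187 Nm^3
Per kg fuel: H2O = (H/2 kmol)*22.4 = (0.096/2)*22.4 = 1.07520 Nm^3
O2 needed per kg fuel = C/12 + H/4 = 0.826/12 + 0.096/4 = 0.09283333 kmol
Per kg fuel: N2 = O2*3.76*22.4 = 0.09283333*3.76*22.4 = 7.81879 Nm^3
Total per kg = 1.54187 + 1.07520 + 7.81879 = 10.43586 Nm^3
Total = 10.43586 * 7.6 = 79.31 Nm^3


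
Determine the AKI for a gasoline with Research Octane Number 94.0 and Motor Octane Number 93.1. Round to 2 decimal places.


AKI = (RON + MON) / 2
AKI = (94.0 + 93.1) / 2
AKI = 187.1 / 2 = 93.55


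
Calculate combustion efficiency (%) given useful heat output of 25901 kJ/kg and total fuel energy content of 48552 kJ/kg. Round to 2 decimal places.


Efficiency = (Q_useful / Q_fuel) * 100
Efficiency = (25901 / 48552) * 100
Efficiency = 0.5335 * 100 = 53.35%


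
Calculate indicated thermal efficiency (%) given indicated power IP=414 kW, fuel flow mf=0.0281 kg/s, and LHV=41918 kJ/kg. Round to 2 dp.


eta_ith = (IP / (mf * LHV)) * 100
Denominator = 0.0281 * 41918 = 1177.8958 kW
eta_ith = (414 / 1177.8958) * 100 = 35.15%


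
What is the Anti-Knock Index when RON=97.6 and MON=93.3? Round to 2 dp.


AKI = (RON + MON) / 2
AKI = (97.6 + 93.3) / 2
AKI = 190.9 / 2 = 95.45


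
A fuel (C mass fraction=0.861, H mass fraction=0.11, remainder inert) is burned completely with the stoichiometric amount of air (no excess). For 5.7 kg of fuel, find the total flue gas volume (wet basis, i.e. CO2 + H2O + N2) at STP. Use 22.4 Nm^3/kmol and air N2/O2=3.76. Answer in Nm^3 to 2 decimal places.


Per kg fuel: CO2 = (C/12 kmol)*22.4 = (0.861/12)*22.4 = 1.60720 Nm^3
Per kg fuel: H2O = (H/2 kmol)*22.4 = (0.11/2)*22.4 = 1.23200 Nm^3
O2 needed per kg fuel = C/12 + H/4 = 0.861/12 + 0.11/4 = 0.09925000 kmol
Per kg fuel: N2 = O2*3.76*22.4 = 0.09925000*3.76*22.4 = 8.35923 Nm^3
Total per kg = 1.60720 + 1.23200 + 8.35923 = 11.19843 Nm^3
Total = 11.19843 * 5.7 = 63.83 Nm^3


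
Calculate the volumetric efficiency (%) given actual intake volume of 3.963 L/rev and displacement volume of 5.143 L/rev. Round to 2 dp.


eta_v = (V_actual / V_disp) * 100
Ratio = 3.963 / 5.143 = 0.7706
eta_v = 0.7706 * 100 = 77.06%


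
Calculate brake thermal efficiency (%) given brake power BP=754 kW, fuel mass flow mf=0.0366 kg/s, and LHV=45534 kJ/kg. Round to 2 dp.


eta_BTE = (BP / (mf * LHV)) * 100
Denominator = 0.0366 * 45534 = 1666.5444 kW
eta_BTE = (754 / 1666.5444) * 100 = 45.24%


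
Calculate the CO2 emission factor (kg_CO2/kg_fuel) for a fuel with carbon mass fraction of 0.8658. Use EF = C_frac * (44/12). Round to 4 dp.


EF = C_frac * (M_CO2 / M_C)
EF = 0.8658 * (44/12)
EF = 0.8658 * 3.666667 = 3.1746 kg_CO2/kg_fuel


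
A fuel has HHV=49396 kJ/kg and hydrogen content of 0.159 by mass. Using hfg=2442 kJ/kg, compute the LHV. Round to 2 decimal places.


LHV = HHV - hfg * 9 * H
Water correction = 2442 * 9 * 0.159 = 3494.502 kJ/kg
LHV = 49396 - 3494.502 = 45901.50 kJ/kg


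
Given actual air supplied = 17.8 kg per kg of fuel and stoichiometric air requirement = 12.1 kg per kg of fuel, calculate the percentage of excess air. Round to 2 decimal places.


Excess air = actual - stoichiometric = 17.8 - 12.1 = 5.70 kg/kg fuel
Excess air % = (excess / stoich) * 100 = (5.70 / 12.1) * 100 = 47.11%


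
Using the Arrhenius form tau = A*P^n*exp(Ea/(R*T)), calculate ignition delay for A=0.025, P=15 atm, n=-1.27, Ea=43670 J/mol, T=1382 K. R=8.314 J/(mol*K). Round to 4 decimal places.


tau = A * P^n * exp(Ea/(R*T))
P^n = 15^(-1.27) = 0.03208959
Ea/(R*T) = 43670/(8.314*1382) = 3.800713
exp(Ea/(R*T)) = 44.733088
tau = 0.025 * 0.03208959 * 44.733088 = 0.0359 ms


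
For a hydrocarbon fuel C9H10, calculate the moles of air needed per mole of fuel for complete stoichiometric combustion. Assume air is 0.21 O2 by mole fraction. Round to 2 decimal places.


Balanced combustion: C9H10 + 11.5 O2 -> 9 CO2 + 5 H2O
O2 needed = C + H/4 = 9 + 10/4 = 11.50 moles
Air moles = O2 / 0.21 = 11.50 / 0.21 = 54.76 moles air


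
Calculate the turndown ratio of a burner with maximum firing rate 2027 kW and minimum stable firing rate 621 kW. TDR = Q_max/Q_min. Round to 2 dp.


TDR = Q_max / Q_min
TDR = 2027 / 621 = 3.26


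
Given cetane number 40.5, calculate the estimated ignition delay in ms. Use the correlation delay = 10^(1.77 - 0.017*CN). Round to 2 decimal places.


delay = 10^(1.77 - 0.017*CN)
Exponent = 1.77 - 0.017*40.5 = 1.0815
delay = 10^1.0815 = 12.06 ms


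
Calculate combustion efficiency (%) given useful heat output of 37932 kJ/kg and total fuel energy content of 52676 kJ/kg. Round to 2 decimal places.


Efficiency = (Q_useful / Q_fuel) * 100
Efficiency = (37932 / 52676) * 100
Efficiency = 0.7201 * 100 = 72.01%


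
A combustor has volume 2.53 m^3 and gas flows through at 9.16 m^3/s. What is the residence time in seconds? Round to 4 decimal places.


tau = V / Q_flow
tau = 2.53 / 9.16 = 0.2762 s


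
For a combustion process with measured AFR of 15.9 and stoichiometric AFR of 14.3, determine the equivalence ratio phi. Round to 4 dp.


phi = AFR_stoich / AFR_actual
phi = 14.3 / 15.9 = 0.8994


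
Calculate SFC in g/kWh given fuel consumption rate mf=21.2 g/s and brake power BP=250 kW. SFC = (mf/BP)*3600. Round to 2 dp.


SFC = (mf / BP) * 3600
Rate = 21.2 / 250 = 0.084800 g/(s*kW)
SFC = 0.084800 * 3600 = 305.28 g/kWh


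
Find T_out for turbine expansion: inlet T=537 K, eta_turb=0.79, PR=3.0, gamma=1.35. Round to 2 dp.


T_out = T_in * (1 - eta * (1 - PR^(-(gamma-1)/gamma)))
Exponent = -(1.35-1)/1.35 = -0.25925926
PR^exp = 3.0^(-0.25925926) = 0.75214556
Factor = 1 - 0.79*(1 - 0.75214556) = 0.80419499
T_out = 537 * 0.80419499 = 431.85 K


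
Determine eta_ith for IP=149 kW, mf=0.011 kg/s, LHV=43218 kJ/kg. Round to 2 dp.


eta_ith = (IP / (mf * LHV)) * 100
Denominator = 0.011 * 43218 = 475.3980 kW
eta_ith = (149 / 475.3980) * 100 = 31.34%


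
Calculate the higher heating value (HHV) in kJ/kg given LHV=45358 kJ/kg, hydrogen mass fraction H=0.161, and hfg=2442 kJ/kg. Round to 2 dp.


HHV = LHV + hfg * 9 * H
Water addition = 2442 * 9 * 0.161 = 3538.458 kJ/kg
HHV = 45358 + 3538.458 = 48896.46 kJ/kg


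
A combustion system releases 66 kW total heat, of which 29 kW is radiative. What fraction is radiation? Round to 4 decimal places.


f_rad = Q_rad / Q_total
f_rad = 29 / 66 = 0.4394


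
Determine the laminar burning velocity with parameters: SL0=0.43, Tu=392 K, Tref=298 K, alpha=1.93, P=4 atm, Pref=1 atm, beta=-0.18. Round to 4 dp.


SL = SL0 * (Tu/Tref)^alpha * (P/Pref)^beta
T ratio = 392/298 = 1.31543624
(T ratio)^alpha = 1.31543624^1.93 = 1.697480
(P/Pref)^beta = 4^(-0.18) = 0.779165
SL = 0.43 * 1.697480 * 0.779165 = 0.5687 m/s


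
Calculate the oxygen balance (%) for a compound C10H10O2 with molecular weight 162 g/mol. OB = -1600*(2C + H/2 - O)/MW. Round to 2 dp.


OB = -1600 * (2C + H/2 - O) / MW
Inner = 2*10 + 10/2 - 2 = 23.00
OB = -1600 * 23.00 / 162 = -227.16%


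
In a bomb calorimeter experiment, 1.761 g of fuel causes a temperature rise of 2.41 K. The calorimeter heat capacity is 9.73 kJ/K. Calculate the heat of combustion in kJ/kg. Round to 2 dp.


Hc = C_cal * delta_T / m_fuel
Q_released = 9.73 * 2.41 = 23.4493 kJ
m_fuel = 1.761 g = 1.761/1000 kg = 0.001761 kg
Hc = 23.4493 / 0.001761 = 13315.90 kJ/kg


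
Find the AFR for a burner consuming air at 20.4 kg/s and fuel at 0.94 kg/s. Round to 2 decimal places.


AFR = m_air / m_fuel
AFR = 20.4 / 0.94 = 21.70


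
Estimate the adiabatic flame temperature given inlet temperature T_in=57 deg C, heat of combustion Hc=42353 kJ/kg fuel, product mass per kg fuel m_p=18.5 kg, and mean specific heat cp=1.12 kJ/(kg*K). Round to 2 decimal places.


T_ad = T_in + Hc / (m_p * cp)
Denominator = 18.5 * 1.12 = 20.7200
Temperature rise = 42353 / 20.7200 = 2044.06 K
T_ad = 57 + 2044.06 = 2101.06 deg C


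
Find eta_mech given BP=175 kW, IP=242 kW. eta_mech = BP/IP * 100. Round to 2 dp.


eta_mech = (BP / IP) * 100
Ratio = 175 / 242 = 0.7231
eta_mech = 0.7231 * 100 = 72.31%


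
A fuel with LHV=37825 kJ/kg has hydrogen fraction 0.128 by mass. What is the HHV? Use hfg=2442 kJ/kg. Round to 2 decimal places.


HHV = LHV + hfg * 9 * H
Water addition = 2442 * 9 * 0.128 = 2813.184 kJ/kg
HHV = 37825 + 2813.184 = 40638.18 kJ/kg


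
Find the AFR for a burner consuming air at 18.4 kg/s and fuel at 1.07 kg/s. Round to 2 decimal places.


AFR = m_air / m_fuel
AFR = 18.4 / 1.07 = 17.20


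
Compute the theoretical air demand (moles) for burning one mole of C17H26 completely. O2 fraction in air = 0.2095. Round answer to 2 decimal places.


Balanced combustion: C17H26 + 23.5 O2 -> 17 CO2 + 13 H2O
O2 needed = C + H/4 = 17 + 26/4 = 23.50 moles
Air moles = O2 / 0.2095 = 23.50 / 0.2095 = 112.17 moles air


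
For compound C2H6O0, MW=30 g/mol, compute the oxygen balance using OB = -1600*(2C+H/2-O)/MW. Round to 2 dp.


OB = -1600 * (2C + H/2 - O) / MW
Inner = 2*2 + 6/2 - 0 = 7.00
OB = -1600 * 7.00 / 30 = -373.33%


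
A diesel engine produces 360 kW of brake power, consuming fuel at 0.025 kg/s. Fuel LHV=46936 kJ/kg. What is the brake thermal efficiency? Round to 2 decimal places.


eta_BTE = (BP / (mf * LHV)) * 100
Denominator = 0.025 * 46936 = 1173.4000 kW
eta_BTE = (360 / 1173.4000) * 100 = 30.68%


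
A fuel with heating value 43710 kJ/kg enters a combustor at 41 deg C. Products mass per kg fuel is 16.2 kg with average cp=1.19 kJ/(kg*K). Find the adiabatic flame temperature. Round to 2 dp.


T_ad = T_in + Hc / (m_p * cp)
Denominator = 16.2 * 1.19 = 19.2780
Temperature rise = 43710 / 19.2780 = 2267.35 K
T_ad = 41 + 2267.35 = 2308.35 deg C


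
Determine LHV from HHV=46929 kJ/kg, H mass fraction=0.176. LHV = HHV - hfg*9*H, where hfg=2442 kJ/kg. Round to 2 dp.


LHV = HHV - hfg * 9 * H
Water correction = 2442 * 9 * 0.176 = 3868.128 kJ/kg
LHV = 46929 - 3868.128 = 43060.87 kJ/kg


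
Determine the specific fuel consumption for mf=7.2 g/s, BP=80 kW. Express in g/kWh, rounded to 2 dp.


SFC = (mf / BP) * 3600
Rate = 7.2 / 80 = 0.090000 g/(s*kW)
SFC = 0.090000 * 3600 = 324.00 g/kWh


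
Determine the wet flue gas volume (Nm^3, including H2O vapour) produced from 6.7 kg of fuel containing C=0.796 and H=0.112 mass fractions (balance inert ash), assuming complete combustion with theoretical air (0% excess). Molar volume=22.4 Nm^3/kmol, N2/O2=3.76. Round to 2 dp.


Per kg fuel: CO2 = (C/12 kmol)*22.4 = (0.796/12)*22.4 = 1.48587 Nm^3
Per kg fuel: H2O = (H/2 kmol)*22.4 = (0.112/2)*22.4 = 1.25440 Nm^3
O2 needed per kg fuel = C/12 + H/4 = 0.796/12 + 0.112/4 = 0.09433333 kmol
Per kg fuel: N2 = O2*3.76*22.4 = 0.09433333*3.76*22.4 = 7.94513 Nm^3
Total per kg = 1.48587 + 1.25440 + 7.94513 = 10.68540 Nm^3
Total = 10.68540 * 6.7 = 71.59 Nm^3


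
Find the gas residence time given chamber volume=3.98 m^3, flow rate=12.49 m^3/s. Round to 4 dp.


tau = V / Q_flow
tau = 3.98 / 12.49 = 0.3187 s


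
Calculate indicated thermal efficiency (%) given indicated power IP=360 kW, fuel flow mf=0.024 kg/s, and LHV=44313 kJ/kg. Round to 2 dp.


eta_ith = (IP / (mf * LHV)) * 100
Denominator = 0.024 * 44313 = 1063.5120 kW
eta_ith = (360 / 1063.5120) * 100 = 33.85%


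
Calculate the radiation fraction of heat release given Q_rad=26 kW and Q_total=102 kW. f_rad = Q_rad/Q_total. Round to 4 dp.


f_rad = Q_rad / Q_total
f_rad = 26 / 102 = 0.2549


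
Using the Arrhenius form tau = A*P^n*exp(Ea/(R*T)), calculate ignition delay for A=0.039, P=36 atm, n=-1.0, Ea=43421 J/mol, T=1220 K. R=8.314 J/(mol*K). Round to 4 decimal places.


tau = A * P^n * exp(Ea/(R*T))
P^n = 36^(-1.0) = 0.02777778
Ea/(R*T) = 43421/(8.314*1220) = 4.280850
exp(Ea/(R*T)) = 72.301842
tau = 0.039 * 0.02777778 * 72.301842 = 0.0783 ms


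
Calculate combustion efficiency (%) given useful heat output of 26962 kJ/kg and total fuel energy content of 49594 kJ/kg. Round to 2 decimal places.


Efficiency = (Q_useful / Q_fuel) * 100
Efficiency = (26962 / 49594) * 100
Efficiency = 0.5437 * 100 = 54.37%


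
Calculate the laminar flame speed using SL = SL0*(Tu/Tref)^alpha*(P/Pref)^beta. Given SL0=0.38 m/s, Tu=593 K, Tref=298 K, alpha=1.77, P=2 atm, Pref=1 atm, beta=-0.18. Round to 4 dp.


SL = SL0 * (Tu/Tref)^alpha * (P/Pref)^beta
T ratio = 593/298 = 1.98993289
(T ratio)^alpha = 1.98993289^1.77 = 3.380213
(P/Pref)^beta = 2^(-0.18) = 0.882703
SL = 0.38 * 3.380213 * 0.882703 = 1.1338 m/s


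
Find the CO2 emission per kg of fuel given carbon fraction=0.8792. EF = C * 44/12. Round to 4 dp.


EF = C_frac * (M_CO2 / M_C)
EF = 0.8792 * (44/12)
EF = 0.8792 * 3.666667 = 3.2237 kg_CO2/kg_fuel


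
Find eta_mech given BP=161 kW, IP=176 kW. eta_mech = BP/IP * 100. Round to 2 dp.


eta_mech = (BP / IP) * 100
Ratio = 161 / 176 = 0.9148
eta_mech = 0.9148 * 100 = 91.48%


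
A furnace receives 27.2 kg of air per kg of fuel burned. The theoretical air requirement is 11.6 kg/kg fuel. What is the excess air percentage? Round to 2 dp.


Excess air = actual - stoichiometric = 27.2 - 11.6 = 15.60 kg/kg fuel
Excess air % = (excess / stoich) * 100 = (15.60 / 11.6) * 100 = 134.48%


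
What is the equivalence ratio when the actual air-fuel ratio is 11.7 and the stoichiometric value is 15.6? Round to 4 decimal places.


phi = AFR_stoich / AFR_actual
phi = 15.6 / 11.7 = 1.3333


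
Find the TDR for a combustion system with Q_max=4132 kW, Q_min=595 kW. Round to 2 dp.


TDR = Q_max / Q_min
TDR = 4132 / 595 = 6.94


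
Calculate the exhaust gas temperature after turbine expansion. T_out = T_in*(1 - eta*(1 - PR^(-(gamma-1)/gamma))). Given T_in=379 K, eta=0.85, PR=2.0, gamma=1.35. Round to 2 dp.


T_out = T_in * (1 - eta * (1 - PR^(-(gamma-1)/gamma)))
Exponent = -(1.35-1)/1.35 = -0.25925926
PR^exp = 2.0^(-0.25925926) = 0.83551680
Factor = 1 - 0.85*(1 - 0.83551680) = 0.86018928
T_out = 379 * 0.86018928 = 326.01 K


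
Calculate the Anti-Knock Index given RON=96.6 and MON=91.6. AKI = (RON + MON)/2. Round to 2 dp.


AKI = (RON + MON) / 2
AKI = (96.6 + 91.6) / 2
AKI = 188.2 / 2 = 94.10


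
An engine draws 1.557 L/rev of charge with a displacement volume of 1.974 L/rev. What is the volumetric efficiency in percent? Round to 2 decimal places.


eta_v = (V_actual / V_disp) * 100
Ratio = 1.557 / 1.974 = 0.7888
eta_v = 0.7888 * 100 = 78.88%


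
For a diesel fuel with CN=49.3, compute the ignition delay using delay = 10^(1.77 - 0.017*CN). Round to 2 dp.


delay = 10^(1.77 - 0.017*CN)
Exponent = 1.77 - 0.017*49.3 = 0.9319
delay = 10^0.9319 = 8.55 ms


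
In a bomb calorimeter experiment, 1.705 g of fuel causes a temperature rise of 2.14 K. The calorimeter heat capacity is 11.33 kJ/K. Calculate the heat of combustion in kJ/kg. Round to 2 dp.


Hc = C_cal * delta_T / m_fuel
Q_released = 11.33 * 2.14 = 24.2462 kJ
m_fuel = 1.705 g = 1.705/1000 kg = 0.001705 kg
Hc = 24.2462 / 0.001705 = 14220.65 kJ/kg
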